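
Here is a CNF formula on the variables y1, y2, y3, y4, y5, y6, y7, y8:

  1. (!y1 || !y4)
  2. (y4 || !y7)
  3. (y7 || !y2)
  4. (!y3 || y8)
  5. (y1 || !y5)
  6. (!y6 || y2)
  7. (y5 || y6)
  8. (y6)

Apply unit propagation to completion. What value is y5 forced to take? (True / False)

False

(y6) stands alone — y6 = True.
(y2 || !y6) with y6 = True leaves only y2, so y2 = True.
(!y2 || y7): since y2 = True, the clause reduces to (y7). y7 = True.
(y4 || !y7): since y7 = True, the clause reduces to (y4). y4 = True.
(!y4 || !y1) with y4 = True leaves only !y1, so y1 = False.
(y1 || !y5): since y1 = False, the clause reduces to (!y5). y5 = False.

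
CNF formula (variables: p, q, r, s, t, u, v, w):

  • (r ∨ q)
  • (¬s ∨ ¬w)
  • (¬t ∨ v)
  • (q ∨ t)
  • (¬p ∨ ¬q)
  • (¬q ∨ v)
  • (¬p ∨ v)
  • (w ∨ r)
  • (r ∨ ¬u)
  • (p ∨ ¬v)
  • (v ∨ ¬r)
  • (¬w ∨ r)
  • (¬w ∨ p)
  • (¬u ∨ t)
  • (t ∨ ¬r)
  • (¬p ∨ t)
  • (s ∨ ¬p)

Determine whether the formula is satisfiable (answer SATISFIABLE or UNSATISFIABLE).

SATISFIABLE

Branch on p: take p = True.
  then q is forced to False.
  then r is forced to True.
  then t is forced to True.
  then v is forced to True.
  then s is forced to True.
  then w is forced to False.
u is now unconstrained; take u = True.
So p=True, q=False, r=True, s=True, t=True, u=True, v=True, w=False is a satisfying assignment.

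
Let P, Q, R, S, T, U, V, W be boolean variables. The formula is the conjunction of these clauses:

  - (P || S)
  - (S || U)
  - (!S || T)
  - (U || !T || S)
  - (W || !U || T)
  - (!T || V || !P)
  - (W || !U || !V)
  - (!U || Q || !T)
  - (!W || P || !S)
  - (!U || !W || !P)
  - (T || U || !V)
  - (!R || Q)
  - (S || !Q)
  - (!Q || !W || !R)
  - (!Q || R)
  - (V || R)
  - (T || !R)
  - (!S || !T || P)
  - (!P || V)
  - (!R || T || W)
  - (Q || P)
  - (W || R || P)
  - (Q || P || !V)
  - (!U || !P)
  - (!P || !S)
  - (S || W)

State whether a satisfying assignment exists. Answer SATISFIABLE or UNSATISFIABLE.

UNSATISFIABLE

P = True:
  propagation gives V=True, U=False, S=True; an empty clause results — contradiction.
P = False:
  propagation gives S=True, T=True; an empty clause results — contradiction.
Every branch closes, so no satisfying assignment exists.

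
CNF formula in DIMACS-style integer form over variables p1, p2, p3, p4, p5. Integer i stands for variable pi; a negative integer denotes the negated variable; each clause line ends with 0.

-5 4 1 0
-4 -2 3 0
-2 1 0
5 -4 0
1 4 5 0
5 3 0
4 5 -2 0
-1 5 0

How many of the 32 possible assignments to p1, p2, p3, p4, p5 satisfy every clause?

Split on p5, then p4.
  p5=T, p4=T: 5 of the 8 assignments to (p1,p2,p3) work.
  p5=T, p4=F: remaining (p1,p2,p3) ∈ {(T,F,F); (T,F,T); (T,T,F); (T,T,T)} — 4.
  p5=F, p4=T: a clause becomes empty — 0.
  p5=F, p4=F: a clause becomes empty — 0.
Total: 5 + 4 + 0 + 0 = 9.

9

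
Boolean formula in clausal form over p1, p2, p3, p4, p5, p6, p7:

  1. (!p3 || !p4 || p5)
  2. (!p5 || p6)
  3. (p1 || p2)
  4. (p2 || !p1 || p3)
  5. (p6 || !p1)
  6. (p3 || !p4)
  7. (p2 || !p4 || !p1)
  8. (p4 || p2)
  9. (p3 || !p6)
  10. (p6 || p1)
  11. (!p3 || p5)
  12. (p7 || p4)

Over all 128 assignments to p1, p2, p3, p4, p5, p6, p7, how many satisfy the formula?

Satisfying assignments:
  p1=0 p2=1 p3=1 p4=0 p5=1 p6=1 p7=1
  p1=0 p2=1 p3=1 p4=1 p5=1 p6=1 p7=0
  p1=0 p2=1 p3=1 p4=1 p5=1 p6=1 p7=1
  p1=1 p2=1 p3=1 p4=0 p5=1 p6=1 p7=1
  p1=1 p2=1 p3=1 p4=1 p5=1 p6=1 p7=0
  p1=1 p2=1 p3=1 p4=1 p5=1 p6=1 p7=1
Count: 6.

6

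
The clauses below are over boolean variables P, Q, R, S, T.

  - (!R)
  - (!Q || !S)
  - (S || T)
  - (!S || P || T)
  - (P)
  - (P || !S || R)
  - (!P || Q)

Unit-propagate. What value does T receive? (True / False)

(!R) is a unit clause: R = False.
Unit clause (P) sets P = True.
In (Q || !P), !P is now false; Q must hold, so Q = True.
From (!Q || !S) and Q = True: S = False.
In (T || S), S is now false; T must hold, so T = True.

True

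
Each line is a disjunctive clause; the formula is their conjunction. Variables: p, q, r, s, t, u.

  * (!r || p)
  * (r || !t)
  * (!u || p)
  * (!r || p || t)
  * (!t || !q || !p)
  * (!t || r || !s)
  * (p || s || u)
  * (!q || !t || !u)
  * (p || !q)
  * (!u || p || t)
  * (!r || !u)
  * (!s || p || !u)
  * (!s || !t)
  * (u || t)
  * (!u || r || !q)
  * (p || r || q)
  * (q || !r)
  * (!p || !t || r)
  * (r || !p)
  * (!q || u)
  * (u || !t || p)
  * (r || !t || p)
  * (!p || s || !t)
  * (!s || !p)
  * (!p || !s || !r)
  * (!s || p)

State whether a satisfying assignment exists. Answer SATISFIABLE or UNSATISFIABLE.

p = True:
  propagation gives r=True, u=False, t=True, q=False; an empty clause results — contradiction.
p = False:
  propagation gives r=False, t=False, u=False; an empty clause results — contradiction.
Every branch closes, so no satisfying assignment exists.

UNSATISFIABLE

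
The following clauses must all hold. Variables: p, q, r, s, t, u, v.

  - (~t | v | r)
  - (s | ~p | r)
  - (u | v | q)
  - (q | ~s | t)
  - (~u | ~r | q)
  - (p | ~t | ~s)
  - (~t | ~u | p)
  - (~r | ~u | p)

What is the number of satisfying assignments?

48

Split on p, then r.
  p=1, r=1: 19 of the 32 assignments to (q,s,t,u,v) work.
  p=1, r=0: u free; 4 ways for (q,s,t,v) × 2^1 = 8.
  p=0, r=1: 8 of the 32 assignments to (q,s,t,u,v) work.
  p=0, r=0: 13 of the 32 assignments to (q,s,t,u,v) work.
Total: 19 + 8 + 8 + 13 = 48.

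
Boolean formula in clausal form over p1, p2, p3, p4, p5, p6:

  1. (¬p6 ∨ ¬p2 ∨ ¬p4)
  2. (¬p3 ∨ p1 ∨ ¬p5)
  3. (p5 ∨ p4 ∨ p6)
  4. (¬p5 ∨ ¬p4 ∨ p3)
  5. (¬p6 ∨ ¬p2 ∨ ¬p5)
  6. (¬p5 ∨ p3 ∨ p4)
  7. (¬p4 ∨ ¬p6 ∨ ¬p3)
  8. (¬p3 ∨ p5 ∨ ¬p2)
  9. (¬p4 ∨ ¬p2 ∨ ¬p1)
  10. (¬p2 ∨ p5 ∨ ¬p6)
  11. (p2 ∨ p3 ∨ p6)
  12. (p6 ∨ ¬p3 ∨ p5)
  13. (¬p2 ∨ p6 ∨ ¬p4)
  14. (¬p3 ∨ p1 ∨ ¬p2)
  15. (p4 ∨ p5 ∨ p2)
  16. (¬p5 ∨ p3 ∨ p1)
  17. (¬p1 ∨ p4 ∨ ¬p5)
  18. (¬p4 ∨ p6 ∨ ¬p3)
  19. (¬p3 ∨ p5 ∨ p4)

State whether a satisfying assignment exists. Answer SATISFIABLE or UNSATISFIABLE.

SATISFIABLE

Branch on p1: take p1 = False.
For the remaining variables, p2 = False, p3 = False, p4 = True, p5 = False, p6 = True works.
So p1 = False  p2 = False  p3 = False  p4 = True  p5 = False  p6 = True is a satisfying assignment.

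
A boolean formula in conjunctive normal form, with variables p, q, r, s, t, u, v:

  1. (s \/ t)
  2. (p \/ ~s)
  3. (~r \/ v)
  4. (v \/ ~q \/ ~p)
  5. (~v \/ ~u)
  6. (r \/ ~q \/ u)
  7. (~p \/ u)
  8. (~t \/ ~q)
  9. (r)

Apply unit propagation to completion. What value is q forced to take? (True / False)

False

(r) is a unit clause: r = True.
From (~r \/ v) and r = True: v = True.
(~u \/ ~v) with v = True leaves only ~u, so u = False.
(~p \/ u): since u = False, the clause reduces to (~p). p = False.
(~s \/ p) with p = False leaves only ~s, so s = False.
In (s \/ t), s is now false; t must hold, so t = True.
From (~q \/ ~t) and t = True: q = False.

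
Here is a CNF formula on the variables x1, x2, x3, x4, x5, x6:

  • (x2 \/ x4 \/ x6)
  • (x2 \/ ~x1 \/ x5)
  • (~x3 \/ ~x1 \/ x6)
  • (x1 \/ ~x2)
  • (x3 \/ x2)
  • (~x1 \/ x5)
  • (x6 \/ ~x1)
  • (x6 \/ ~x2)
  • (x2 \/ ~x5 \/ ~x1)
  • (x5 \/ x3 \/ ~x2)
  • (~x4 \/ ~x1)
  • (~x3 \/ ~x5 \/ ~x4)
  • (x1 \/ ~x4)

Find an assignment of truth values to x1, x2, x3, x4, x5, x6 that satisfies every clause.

x1=0, x2=0, x3=1, x4=0, x5=1, x6=1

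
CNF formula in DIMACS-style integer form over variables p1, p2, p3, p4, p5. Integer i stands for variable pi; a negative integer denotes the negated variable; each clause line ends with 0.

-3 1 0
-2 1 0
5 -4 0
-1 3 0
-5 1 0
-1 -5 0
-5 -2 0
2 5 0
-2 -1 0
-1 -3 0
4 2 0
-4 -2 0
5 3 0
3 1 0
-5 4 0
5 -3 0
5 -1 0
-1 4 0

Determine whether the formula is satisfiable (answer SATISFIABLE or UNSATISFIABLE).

UNSATISFIABLE

p1 = True:
  propagation gives p3=True; an empty clause results — contradiction.
p1 = False:
  propagation gives p3=False; an empty clause results — contradiction.
Every branch closes, so no satisfying assignment exists.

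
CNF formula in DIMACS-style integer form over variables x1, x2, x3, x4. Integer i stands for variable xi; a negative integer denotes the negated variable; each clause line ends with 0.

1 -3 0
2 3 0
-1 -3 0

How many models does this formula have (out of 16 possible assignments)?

Satisfying assignments:
  x1=0 x2=1 x3=0 x4=0
  x1=0 x2=1 x3=0 x4=1
  x1=1 x2=1 x3=0 x4=0
  x1=1 x2=1 x3=0 x4=1
That's 4 in total.

4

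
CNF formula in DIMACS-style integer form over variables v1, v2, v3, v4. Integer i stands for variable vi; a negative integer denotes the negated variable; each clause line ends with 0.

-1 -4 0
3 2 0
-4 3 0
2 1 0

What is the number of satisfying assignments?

6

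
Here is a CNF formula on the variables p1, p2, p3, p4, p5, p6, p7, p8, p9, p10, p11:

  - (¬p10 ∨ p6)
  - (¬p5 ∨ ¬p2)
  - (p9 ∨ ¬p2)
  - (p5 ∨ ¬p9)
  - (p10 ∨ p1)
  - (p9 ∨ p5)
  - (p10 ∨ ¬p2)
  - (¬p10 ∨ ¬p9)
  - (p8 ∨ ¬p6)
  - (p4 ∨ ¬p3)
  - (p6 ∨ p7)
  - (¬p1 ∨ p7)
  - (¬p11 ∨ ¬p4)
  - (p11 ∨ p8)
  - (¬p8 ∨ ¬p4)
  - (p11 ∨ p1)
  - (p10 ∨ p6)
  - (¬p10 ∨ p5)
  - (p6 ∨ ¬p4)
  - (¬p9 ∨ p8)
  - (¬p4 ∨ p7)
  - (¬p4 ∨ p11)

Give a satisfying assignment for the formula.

p1=True, p2=False, p3=False, p4=False, p5=True, p6=True, p7=True, p8=True, p9=False, p10=True, p11=False

p2 occurs only negated in the remaining clauses — set p2 = False.
Pure literal: p3 appears only negated; assign p3 = False.
Try p1 = True.
  then p7 is forced to True.
Set p4 = False and propagate.
Branch on p5: take p5 = True.
The remaining clauses are satisfied by p6 = True, p8 = True, p9 = False, p10 = True, p11 = False.
Every clause has at least one true literal under this assignment.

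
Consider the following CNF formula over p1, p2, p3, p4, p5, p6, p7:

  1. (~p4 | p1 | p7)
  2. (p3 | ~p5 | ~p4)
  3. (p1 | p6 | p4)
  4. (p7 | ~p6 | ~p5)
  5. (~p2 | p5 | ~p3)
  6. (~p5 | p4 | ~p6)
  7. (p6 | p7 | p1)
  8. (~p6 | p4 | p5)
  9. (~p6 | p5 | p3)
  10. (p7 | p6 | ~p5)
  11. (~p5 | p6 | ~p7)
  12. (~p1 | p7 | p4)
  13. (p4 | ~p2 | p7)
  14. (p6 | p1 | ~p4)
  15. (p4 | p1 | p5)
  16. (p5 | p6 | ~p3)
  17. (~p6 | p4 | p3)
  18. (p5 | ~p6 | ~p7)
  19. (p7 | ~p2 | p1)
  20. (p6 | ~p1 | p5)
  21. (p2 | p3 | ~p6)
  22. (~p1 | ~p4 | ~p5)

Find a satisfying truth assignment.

Try p1 = False.
The remaining clauses are satisfied by p2 = False, p3 = True, p4 = True, p5 = True, p6 = True, p7 = True.

p1 = F, p2 = F, p3 = T, p4 = T, p5 = T, p6 = T, p7 = T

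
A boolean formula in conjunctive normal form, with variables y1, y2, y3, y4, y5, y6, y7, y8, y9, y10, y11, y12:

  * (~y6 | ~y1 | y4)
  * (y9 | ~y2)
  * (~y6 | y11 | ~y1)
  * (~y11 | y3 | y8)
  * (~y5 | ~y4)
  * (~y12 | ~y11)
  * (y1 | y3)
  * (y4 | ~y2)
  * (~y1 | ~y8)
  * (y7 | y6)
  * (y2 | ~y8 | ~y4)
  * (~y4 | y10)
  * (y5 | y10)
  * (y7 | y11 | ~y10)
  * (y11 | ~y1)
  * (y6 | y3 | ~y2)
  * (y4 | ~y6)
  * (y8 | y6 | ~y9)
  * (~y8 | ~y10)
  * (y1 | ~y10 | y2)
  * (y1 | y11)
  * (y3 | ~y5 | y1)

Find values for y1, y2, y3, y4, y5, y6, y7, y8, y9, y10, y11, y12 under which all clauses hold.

y1=True  y2=False  y3=True  y4=False  y5=True  y6=False  y7=True  y8=False  y9=False  y10=False  y11=True  y12=False

Check each clause:
  1. (~y6 | ~y1 | y4) — ~y6 is true.
  2. (y9 | ~y2) — ~y2 is true.
  3. (y11 | ~y6 | ~y1) — ~y6 is true.
  4. (y8 | ~y11 | y3) — y3 is true.
  5. (~y5 | ~y4) — ~y4 is true.
  6. (~y12 | ~y11) — ~y12 is true.
  7. (y3 | y1) — y1 is true.
  8. (y4 | ~y2) — ~y2 is true.
  9. (~y1 | ~y8) — ~y8 is true.
  10. (y6 | y7) — y7 is true.
  11. (~y4 | ~y8 | y2) — ~y8 is true.
  12. (y10 | ~y4) — ~y4 is true.
  13. (y10 | y5) — y5 is true.
  14. (~y10 | y7 | y11) — y11 is true.
  15. (~y1 | y11) — y11 is true.
  16. (~y2 | y3 | y6) — y3 is true.
  17. (y4 | ~y6) — ~y6 is true.
  18. (y8 | y6 | ~y9) — ~y9 is true.
  19. (~y10 | ~y8) — ~y8 is true.
  20. (y2 | ~y10 | y1) — y1 is true.
  21. (y1 | y11) — y1 is true.
  22. (y3 | y1 | ~y5) — y1 is true.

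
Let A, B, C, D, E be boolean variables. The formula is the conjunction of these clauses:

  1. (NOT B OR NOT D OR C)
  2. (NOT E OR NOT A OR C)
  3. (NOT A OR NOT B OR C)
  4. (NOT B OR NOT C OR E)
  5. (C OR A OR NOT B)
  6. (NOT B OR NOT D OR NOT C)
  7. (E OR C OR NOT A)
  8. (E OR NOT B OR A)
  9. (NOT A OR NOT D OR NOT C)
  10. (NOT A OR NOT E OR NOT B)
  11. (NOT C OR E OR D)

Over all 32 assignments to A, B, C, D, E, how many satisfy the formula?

Split on C, then A.
  C=1, A=1: remaining (B,D,E) ∈ {(0,0,1)} — 1.
  C=1, A=0: remaining (B,D,E) ∈ {(0,0,1); (0,1,0); (0,1,1); (1,0,1)} — 4.
  C=0, A=1: a clause becomes empty — 0.
  C=0, A=0: remaining (B,D,E) ∈ {(0,0,0); (0,0,1); (0,1,0); (0,1,1)} — 4.
Total: 1 + 4 + 0 + 4 = 9.

9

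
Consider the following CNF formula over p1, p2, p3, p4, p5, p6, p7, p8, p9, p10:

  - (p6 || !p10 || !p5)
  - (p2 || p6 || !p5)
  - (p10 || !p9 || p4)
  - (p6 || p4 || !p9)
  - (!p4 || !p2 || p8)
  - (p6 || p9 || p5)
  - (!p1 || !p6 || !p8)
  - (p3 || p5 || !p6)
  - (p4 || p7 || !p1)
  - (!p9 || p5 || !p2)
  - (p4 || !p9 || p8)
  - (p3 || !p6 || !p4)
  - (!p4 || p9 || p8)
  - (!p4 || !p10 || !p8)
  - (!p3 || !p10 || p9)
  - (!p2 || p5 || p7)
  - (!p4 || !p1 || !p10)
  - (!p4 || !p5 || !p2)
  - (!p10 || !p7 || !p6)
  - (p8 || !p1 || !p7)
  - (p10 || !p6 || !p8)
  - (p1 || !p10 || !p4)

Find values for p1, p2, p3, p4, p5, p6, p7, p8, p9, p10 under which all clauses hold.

p1=False, p2=True, p3=True, p4=False, p5=True, p6=True, p7=False, p8=False, p9=False, p10=False

Check each clause:
  1. (p6 || !p5 || !p10) — !p10 is true.
  2. (p2 || p6 || !p5) — p2 is true.
  3. (p10 || !p9 || p4) — !p9 is true.
  4. (p6 || !p9 || p4) — p6 is true.
  5. (p8 || !p2 || !p4) — !p4 is true.
  6. (p9 || p6 || p5) — p5 is true.
  7. (!p6 || !p1 || !p8) — !p8 is true.
  8. (p5 || p3 || !p6) — p3 is true.
  9. (p4 || !p1 || p7) — !p1 is true.
  10. (p5 || !p9 || !p2) — p5 is true.
  11. (!p9 || p4 || p8) — !p9 is true.
  12. (!p4 || p3 || !p6) — p3 is true.
  13. (p8 || !p4 || p9) — !p4 is true.
  14. (!p8 || !p10 || !p4) — !p8 is true.
  15. (!p3 || !p10 || p9) — !p10 is true.
  16. (p5 || !p2 || p7) — p5 is true.
  17. (!p10 || !p1 || !p4) — !p4 is true.
  18. (!p4 || !p2 || !p5) — !p4 is true.
  19. (!p10 || !p7 || !p6) — !p7 is true.
  20. (!p7 || !p1 || p8) — !p7 is true.
  21. (!p6 || p10 || !p8) — !p8 is true.
  22. (p1 || !p10 || !p4) — !p4 is true.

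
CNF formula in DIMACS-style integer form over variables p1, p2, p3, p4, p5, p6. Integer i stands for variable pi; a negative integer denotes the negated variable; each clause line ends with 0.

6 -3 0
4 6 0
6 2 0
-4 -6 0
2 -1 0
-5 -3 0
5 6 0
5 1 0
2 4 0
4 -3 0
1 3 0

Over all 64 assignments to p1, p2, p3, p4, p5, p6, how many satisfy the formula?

3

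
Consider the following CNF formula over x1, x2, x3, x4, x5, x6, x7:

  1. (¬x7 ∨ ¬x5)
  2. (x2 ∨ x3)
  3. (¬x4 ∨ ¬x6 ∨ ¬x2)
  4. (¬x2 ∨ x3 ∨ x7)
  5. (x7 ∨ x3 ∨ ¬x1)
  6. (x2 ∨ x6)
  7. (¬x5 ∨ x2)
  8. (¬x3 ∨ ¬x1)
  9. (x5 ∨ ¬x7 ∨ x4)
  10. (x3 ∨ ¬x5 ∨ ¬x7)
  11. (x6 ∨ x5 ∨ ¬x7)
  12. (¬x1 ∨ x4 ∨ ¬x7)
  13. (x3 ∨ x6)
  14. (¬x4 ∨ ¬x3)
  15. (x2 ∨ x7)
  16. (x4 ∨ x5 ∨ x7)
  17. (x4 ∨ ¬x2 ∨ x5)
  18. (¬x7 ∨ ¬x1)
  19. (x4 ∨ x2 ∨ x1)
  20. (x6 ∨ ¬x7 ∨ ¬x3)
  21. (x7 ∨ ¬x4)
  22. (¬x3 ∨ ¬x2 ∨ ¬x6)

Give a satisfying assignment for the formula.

Set x1 = False and propagate.
Branch on x2: take x2 = True.
Set x3 = True and propagate.
  then x4 is forced to False.
  then x5 is forced to True.
  then x7 is forced to False.
  then x6 is forced to False.
Every clause has at least one true literal under this assignment.
Check each clause:
  1. (¬x7 ∨ ¬x5) — ¬x7 is true.
  2. (x3 ∨ x2) — x2 is true.
  3. (¬x4 ∨ ¬x2 ∨ ¬x6) — ¬x6 is true.
  4. (x3 ∨ ¬x2 ∨ x7) — x3 is true.
  5. (¬x1 ∨ x3 ∨ x7) — x3 is true.
  6. (x6 ∨ x2) — x2 is true.
  7. (¬x5 ∨ x2) — x2 is true.
  8. (¬x1 ∨ ¬x3) — ¬x1 is true.
  9. (¬x7 ∨ x5 ∨ x4) — ¬x7 is true.
  10. (¬x5 ∨ x3 ∨ ¬x7) — ¬x7 is true.
  11. (x6 ∨ x5 ∨ ¬x7) — ¬x7 is true.
  12. (¬x1 ∨ x4 ∨ ¬x7) — ¬x7 is true.
  13. (x3 ∨ x6) — x3 is true.
  14. (¬x3 ∨ ¬x4) — ¬x4 is true.
  15. (x2 ∨ x7) — x2 is true.
  16. (x7 ∨ x5 ∨ x4) — x5 is true.
  17. (¬x2 ∨ x5 ∨ x4) — x5 is true.
  18. (¬x1 ∨ ¬x7) — ¬x7 is true.
  19. (x2 ∨ x1 ∨ x4) — x2 is true.
  20. (¬x7 ∨ x6 ∨ ¬x3) — ¬x7 is true.
  21. (x7 ∨ ¬x4) — ¬x4 is true.
  22. (¬x2 ∨ ¬x3 ∨ ¬x6) — ¬x6 is true.

x1=False, x2=True, x3=True, x4=False, x5=True, x6=False, x7=False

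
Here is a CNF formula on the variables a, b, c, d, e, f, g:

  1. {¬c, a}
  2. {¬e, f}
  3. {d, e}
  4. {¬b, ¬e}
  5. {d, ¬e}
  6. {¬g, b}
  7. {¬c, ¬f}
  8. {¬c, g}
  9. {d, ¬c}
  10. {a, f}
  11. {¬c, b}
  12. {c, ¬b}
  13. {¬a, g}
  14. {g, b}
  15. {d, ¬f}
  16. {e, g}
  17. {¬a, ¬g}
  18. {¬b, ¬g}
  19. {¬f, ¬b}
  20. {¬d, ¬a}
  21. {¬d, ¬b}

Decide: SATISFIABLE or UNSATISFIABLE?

UNSATISFIABLE

b = True:
  propagation gives e=False, d=True; an empty clause results — contradiction.
b = False:
  propagation gives g=False; an empty clause results — contradiction.
Every branch closes, so no satisfying assignment exists.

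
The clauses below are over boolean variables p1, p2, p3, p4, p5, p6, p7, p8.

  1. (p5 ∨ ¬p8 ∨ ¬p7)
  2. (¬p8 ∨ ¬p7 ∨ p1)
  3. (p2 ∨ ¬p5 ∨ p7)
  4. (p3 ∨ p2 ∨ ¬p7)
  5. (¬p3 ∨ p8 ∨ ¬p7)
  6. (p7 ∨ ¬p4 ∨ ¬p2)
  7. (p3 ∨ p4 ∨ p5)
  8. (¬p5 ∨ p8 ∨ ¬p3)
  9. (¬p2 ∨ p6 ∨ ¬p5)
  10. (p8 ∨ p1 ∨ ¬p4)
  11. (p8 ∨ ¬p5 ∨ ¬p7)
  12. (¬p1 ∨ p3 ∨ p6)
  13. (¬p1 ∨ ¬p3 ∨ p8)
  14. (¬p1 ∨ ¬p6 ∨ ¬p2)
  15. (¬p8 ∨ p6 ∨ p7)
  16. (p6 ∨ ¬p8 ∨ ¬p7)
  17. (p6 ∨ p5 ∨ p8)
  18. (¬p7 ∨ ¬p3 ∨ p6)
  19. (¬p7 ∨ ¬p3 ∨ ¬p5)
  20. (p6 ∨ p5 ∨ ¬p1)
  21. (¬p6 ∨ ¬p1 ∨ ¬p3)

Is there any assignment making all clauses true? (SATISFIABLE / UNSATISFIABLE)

Set p1 = True and propagate.
Branch on p2: take p2 = False.
For the remaining variables, p3 = False, p4 = True, p5 = False, p6 = True, p7 = False, p8 = False works.
So p1 = True  p2 = False  p3 = False  p4 = True  p5 = False  p6 = True  p7 = False  p8 = False is a satisfying assignment.

SATISFIABLE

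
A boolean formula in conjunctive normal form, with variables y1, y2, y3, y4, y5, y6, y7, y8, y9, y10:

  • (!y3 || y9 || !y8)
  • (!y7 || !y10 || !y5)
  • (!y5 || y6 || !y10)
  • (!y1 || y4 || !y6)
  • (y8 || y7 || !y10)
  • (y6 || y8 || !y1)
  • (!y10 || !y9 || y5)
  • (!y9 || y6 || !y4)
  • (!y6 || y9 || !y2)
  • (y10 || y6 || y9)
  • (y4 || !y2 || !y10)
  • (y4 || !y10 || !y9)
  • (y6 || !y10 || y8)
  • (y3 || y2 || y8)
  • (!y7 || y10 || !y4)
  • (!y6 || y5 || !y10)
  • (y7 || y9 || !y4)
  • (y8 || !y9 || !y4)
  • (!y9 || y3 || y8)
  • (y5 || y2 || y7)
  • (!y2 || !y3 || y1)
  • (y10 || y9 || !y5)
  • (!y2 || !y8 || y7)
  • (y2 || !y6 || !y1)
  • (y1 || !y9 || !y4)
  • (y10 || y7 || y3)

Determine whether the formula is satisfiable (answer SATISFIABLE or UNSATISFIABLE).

Set y1 = False and propagate.
The remaining clauses are satisfied by y2 = False, y3 = True, y4 = False, y5 = True, y6 = False, y7 = True, y8 = False, y9 = True, y10 = False.
So y1=False, y2=False, y3=True, y4=False, y5=True, y6=False, y7=True, y8=False, y9=True, y10=False is a satisfying assignment.

SATISFIABLE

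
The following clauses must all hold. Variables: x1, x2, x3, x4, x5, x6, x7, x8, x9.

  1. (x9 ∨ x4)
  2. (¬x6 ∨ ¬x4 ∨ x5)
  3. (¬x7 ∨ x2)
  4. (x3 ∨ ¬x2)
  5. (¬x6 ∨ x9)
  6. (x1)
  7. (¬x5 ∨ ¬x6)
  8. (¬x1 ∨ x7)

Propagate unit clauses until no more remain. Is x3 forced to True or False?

True

Unit clause (x1) sets x1 = True.
(x7 ∨ ¬x1) with x1 = True leaves only x7, so x7 = True.
In (¬x7 ∨ x2), ¬x7 is now false; x2 must hold, so x2 = True.
(¬x2 ∨ x3) with x2 = True leaves only x3, so x3 = True.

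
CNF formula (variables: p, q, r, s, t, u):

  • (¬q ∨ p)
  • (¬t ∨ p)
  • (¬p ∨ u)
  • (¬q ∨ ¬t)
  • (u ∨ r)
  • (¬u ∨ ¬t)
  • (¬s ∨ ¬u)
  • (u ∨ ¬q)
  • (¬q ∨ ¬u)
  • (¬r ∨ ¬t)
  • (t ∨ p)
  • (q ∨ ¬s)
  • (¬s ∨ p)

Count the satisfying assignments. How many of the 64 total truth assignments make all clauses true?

2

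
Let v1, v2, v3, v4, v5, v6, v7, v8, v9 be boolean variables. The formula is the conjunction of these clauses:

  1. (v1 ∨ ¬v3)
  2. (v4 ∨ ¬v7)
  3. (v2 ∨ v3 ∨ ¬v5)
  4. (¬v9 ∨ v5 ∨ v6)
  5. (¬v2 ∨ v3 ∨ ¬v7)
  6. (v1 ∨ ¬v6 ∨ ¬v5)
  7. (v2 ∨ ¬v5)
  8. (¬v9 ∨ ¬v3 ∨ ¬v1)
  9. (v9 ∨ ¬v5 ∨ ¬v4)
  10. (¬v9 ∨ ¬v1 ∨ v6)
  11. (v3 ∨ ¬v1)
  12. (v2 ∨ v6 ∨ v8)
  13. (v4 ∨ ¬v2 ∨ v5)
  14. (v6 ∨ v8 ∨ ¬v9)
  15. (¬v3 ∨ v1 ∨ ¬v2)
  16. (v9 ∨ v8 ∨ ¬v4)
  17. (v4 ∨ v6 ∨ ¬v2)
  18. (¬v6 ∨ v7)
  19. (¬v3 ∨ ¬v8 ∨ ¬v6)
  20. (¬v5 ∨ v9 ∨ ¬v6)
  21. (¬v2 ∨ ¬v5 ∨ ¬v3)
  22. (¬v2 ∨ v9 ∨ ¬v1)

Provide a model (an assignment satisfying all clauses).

Try v1 = False.
  then v3 is forced to False.
Branch on v2: take v2 = False.
  then v5 is forced to False.
Try v4 = True.
For the remaining variables, v6 = False, v7 = False, v8 = True, v9 = False works.

v1=F  v2=F  v3=F  v4=T  v5=F  v6=F  v7=F  v8=T  v9=F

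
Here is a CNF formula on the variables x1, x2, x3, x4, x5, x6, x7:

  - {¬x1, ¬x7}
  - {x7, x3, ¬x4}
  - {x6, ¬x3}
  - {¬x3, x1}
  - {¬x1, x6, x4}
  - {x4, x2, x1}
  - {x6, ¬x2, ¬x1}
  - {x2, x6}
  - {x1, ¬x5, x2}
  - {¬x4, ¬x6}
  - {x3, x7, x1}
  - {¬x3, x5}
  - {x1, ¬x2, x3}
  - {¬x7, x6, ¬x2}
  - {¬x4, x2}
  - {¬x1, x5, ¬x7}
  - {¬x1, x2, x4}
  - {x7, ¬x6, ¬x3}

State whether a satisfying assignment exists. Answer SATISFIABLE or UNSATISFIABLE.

SATISFIABLE

Branch on x1: take x1 = True.
  then x7 is forced to False.
For the remaining variables, x2 = True, x3 = False, x4 = False, x5 = False, x6 = True works.
So x1=True, x2=True, x3=False, x4=False, x5=False, x6=True, x7=False is a satisfying assignment.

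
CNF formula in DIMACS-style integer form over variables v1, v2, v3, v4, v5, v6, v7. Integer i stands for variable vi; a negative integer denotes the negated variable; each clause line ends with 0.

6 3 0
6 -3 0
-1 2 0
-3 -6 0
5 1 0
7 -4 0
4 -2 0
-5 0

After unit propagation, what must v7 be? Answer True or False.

True

(¬v5) is a unit clause: v5 = False.
(v5 ∨ v1): since v5 = False, the clause reduces to (v1). v1 = True.
From (¬v1 ∨ v2) and v1 = True: v2 = True.
(¬v2 ∨ v4): since v2 = True, the clause reduces to (v4). v4 = True.
In (v7 ∨ ¬v4), ¬v4 is now false; v7 must hold, so v7 = True.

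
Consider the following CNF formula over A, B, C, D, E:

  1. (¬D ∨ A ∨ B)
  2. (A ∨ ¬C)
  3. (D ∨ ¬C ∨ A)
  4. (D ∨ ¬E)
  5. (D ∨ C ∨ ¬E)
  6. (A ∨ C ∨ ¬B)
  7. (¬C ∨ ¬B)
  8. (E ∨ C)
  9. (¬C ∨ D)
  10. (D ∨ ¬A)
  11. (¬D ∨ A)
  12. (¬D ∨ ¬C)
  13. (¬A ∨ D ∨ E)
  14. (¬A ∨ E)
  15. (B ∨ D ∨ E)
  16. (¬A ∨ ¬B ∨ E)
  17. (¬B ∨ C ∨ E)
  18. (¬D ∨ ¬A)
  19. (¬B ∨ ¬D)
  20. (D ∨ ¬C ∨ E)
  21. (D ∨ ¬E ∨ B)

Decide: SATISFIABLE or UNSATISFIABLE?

UNSATISFIABLE

D = True:
  propagation gives A=True; an empty clause results — contradiction.
D = False:
  propagation gives E=False, C=True; an empty clause results — contradiction.
Every branch closes, so no satisfying assignment exists.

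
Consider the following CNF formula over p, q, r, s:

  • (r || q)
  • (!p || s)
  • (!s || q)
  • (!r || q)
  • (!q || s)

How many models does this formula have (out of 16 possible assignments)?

4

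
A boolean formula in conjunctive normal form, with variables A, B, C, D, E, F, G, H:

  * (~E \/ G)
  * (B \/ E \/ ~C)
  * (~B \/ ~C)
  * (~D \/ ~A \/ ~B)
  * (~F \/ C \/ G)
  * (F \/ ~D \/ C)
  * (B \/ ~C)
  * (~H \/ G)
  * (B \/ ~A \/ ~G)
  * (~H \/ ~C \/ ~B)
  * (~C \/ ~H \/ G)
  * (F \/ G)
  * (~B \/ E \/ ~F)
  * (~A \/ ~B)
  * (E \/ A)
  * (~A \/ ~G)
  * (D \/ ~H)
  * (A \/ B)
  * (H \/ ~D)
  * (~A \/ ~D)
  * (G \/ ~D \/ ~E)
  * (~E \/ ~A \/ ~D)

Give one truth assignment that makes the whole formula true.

Try A = False.
  then E is forced to True.
  then G is forced to True.
  then B is forced to True.
  then C is forced to False.
Try D = False.
  then H is forced to False.
F is now unconstrained; take F = False.
Every clause has at least one true literal under this assignment.

A = False  B = True  C = False  D = False  E = True  F = False  G = True  H = False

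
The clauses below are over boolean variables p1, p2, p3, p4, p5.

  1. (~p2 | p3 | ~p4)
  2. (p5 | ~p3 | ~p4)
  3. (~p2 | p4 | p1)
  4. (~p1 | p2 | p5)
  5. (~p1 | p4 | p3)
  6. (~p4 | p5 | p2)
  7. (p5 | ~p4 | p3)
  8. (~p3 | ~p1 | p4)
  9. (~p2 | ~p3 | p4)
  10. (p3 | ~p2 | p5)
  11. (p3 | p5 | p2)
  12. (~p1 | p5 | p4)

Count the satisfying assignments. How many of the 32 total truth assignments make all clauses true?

9

Case analysis on p4 and p3:
  p4=T, p3=T: remaining (p1,p2,p5) ∈ {(F,F,T); (F,T,T); (T,F,T); (T,T,T)} — 4.
  p4=T, p3=F: remaining (p1,p2,p5) ∈ {(F,F,T); (T,F,T)} — 2.
  p4=F, p3=T: remaining (p1,p2,p5) ∈ {(F,F,F); (F,F,T)} — 2.
  p4=F, p3=F: remaining (p1,p2,p5) ∈ {(F,F,T)} — 1.
Total: 4 + 2 + 2 + 1 = 9.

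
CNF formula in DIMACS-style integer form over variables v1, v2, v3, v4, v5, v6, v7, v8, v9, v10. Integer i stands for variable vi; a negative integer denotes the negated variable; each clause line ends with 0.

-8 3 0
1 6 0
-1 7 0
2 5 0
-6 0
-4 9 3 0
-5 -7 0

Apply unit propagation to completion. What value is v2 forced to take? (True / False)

True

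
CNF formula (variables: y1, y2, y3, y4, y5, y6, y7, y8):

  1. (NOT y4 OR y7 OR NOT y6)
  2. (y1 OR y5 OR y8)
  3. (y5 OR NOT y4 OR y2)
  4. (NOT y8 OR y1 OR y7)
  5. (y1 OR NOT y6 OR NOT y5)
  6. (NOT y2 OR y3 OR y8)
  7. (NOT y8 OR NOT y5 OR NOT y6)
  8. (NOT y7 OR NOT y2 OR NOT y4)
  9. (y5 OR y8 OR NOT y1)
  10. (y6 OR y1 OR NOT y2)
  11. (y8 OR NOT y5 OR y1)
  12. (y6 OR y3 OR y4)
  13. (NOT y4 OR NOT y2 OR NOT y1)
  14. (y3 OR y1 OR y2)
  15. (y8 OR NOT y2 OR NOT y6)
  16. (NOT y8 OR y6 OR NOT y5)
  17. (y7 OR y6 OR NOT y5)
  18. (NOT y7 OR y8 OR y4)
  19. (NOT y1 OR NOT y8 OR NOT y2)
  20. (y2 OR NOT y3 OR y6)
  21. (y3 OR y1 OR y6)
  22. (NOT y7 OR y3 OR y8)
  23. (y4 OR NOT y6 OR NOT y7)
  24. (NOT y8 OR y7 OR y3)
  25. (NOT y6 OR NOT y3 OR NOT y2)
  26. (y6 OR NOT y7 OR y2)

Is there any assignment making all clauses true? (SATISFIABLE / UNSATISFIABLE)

SATISFIABLE

Try y1 = True.
The remaining clauses are satisfied by y2 = False, y3 = False, y4 = False, y5 = True, y6 = True, y7 = False, y8 = False.
So y1 = 1, y2 = 0, y3 = 0, y4 = 0, y5 = 1, y6 = 1, y7 = 0, y8 = 0 is a satisfying assignment.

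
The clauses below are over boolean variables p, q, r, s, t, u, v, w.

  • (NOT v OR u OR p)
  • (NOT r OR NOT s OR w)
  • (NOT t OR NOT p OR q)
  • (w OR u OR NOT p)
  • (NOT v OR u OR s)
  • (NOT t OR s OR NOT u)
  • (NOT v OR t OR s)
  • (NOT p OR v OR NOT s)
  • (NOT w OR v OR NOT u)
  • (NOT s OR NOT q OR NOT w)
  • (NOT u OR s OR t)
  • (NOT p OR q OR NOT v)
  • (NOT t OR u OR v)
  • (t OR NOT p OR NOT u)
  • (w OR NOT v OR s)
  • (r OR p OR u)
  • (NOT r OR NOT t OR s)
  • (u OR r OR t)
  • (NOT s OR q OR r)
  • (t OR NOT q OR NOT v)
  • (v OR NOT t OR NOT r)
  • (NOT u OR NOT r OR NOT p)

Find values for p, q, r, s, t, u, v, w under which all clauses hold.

p=0, q=1, r=0, s=1, t=0, u=1, v=0, w=0

Try p = False.
Set q = True and propagate.
For the remaining variables, r = False, s = True, t = False, u = True, v = False, w = False works.
Check each clause:
  1. (u OR p OR NOT v) — NOT v is true.
  2. (NOT s OR w OR NOT r) — NOT r is true.
  3. (NOT p OR q OR NOT t) — q is true.
  4. (w OR u OR NOT p) — NOT p is true.
  5. (u OR s OR NOT v) — NOT v is true.
  6. (s OR NOT t OR NOT u) — NOT t is true.
  7. (t OR s OR NOT v) — NOT v is true.
  8. (v OR NOT p OR NOT s) — NOT p is true.
  9. (v OR NOT w OR NOT u) — NOT w is true.
  10. (NOT w OR NOT s OR NOT q) — NOT w is true.
  11. (t OR s OR NOT u) — s is true.
  12. (q OR NOT v OR NOT p) — NOT v is true.
  13. (v OR NOT t OR u) — NOT t is true.
  14. (NOT p OR t OR NOT u) — NOT p is true.
  15. (w OR s OR NOT v) — NOT v is true.
  16. (r OR p OR u) — u is true.
  17. (NOT r OR NOT t OR s) — NOT t is true.
  18. (u OR t OR r) — u is true.
  19. (NOT s OR r OR q) — q is true.
  20. (t OR NOT q OR NOT v) — NOT v is true.
  21. (NOT r OR v OR NOT t) — NOT t is true.
  22. (NOT p OR NOT u OR NOT r) — NOT r is true.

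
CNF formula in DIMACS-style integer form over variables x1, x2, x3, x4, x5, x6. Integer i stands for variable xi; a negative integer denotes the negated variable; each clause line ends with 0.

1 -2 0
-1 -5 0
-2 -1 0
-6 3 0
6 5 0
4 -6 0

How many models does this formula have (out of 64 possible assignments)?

7

The models are:
  x1=0 x2=0 x3=0 x4=0 x5=1 x6=0
  x1=0 x2=0 x3=0 x4=1 x5=1 x6=0
  x1=0 x2=0 x3=1 x4=0 x5=1 x6=0
  x1=0 x2=0 x3=1 x4=1 x5=0 x6=1
  x1=0 x2=0 x3=1 x4=1 x5=1 x6=0
  x1=0 x2=0 x3=1 x4=1 x5=1 x6=1
  x1=1 x2=0 x3=1 x4=1 x5=0 x6=1
Count: 7.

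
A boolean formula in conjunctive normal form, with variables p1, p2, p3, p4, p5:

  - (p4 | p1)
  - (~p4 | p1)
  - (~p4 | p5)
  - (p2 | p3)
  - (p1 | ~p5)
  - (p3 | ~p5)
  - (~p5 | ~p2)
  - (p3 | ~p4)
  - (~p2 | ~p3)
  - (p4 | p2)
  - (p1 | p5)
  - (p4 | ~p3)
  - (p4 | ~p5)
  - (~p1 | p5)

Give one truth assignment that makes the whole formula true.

p1 = T, p2 = F, p3 = T, p4 = T, p5 = T

Check each clause:
  1. (p1 | p4) — p1 is true.
  2. (~p4 | p1) — p1 is true.
  3. (p5 | ~p4) — p5 is true.
  4. (p3 | p2) — p3 is true.
  5. (p1 | ~p5) — p1 is true.
  6. (~p5 | p3) — p3 is true.
  7. (~p5 | ~p2) — ~p2 is true.
  8. (p3 | ~p4) — p3 is true.
  9. (~p3 | ~p2) — ~p2 is true.
  10. (p4 | p2) — p4 is true.
  11. (p1 | p5) — p1 is true.
  12. (p4 | ~p3) — p4 is true.
  13. (~p5 | p4) — p4 is true.
  14. (p5 | ~p1) — p5 is true.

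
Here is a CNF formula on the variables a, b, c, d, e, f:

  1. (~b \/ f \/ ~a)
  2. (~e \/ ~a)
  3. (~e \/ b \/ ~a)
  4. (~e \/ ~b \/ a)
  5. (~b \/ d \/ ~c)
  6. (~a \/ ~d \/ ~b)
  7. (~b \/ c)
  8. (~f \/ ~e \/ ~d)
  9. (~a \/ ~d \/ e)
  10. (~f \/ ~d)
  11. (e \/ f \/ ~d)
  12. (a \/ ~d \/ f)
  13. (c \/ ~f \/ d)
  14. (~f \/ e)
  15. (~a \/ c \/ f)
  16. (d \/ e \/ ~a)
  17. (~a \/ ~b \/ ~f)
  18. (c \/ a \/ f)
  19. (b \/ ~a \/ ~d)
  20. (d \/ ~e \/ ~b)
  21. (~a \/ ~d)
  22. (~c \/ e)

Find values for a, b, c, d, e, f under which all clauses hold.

a=0  b=0  c=1  d=0  e=1  f=1

Set a = False and propagate.
For the remaining variables, b = False, c = True, d = False, e = True, f = True works.
Every clause has at least one true literal under this assignment.
Check each clause:
  1. (~b \/ ~a \/ f) — ~a is true.
  2. (~a \/ ~e) — ~a is true.
  3. (~a \/ b \/ ~e) — ~a is true.
  4. (~b \/ ~e \/ a) — ~b is true.
  5. (~c \/ ~b \/ d) — ~b is true.
  6. (~a \/ ~d \/ ~b) — ~d is true.
  7. (c \/ ~b) — c is true.
  8. (~f \/ ~e \/ ~d) — ~d is true.
  9. (e \/ ~a \/ ~d) — ~d is true.
  10. (~f \/ ~d) — ~d is true.
  11. (e \/ f \/ ~d) — ~d is true.
  12. (a \/ ~d \/ f) — ~d is true.
  13. (d \/ c \/ ~f) — c is true.
  14. (~f \/ e) — e is true.
  15. (~a \/ c \/ f) — c is true.
  16. (e \/ ~a \/ d) — e is true.
  17. (~a \/ ~f \/ ~b) — ~a is true.
  18. (f \/ c \/ a) — c is true.
  19. (~d \/ ~a \/ b) — ~d is true.
  20. (d \/ ~b \/ ~e) — ~b is true.
  21. (~a \/ ~d) — ~d is true.
  22. (~c \/ e) — e is true.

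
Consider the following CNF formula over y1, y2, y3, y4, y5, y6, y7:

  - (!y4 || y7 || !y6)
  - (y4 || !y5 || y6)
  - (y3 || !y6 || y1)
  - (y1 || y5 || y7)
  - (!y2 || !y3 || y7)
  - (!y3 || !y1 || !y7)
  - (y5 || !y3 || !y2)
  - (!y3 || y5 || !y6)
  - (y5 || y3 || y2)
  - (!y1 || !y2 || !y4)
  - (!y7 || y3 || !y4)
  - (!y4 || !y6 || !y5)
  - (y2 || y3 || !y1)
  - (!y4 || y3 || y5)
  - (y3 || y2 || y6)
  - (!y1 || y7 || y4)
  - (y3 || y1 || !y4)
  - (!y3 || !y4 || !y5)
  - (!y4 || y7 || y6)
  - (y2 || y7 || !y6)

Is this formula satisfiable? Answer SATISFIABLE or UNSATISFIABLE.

Set y1 = True and propagate.
Branch on y2: take y2 = True.
  then y4 is forced to False.
  then y7 is forced to True.
  then y3 is forced to False.
Try y5 = False.
y6 is now unconstrained; take y6 = False.
So y1 = True, y2 = True, y3 = False, y4 = False, y5 = False, y6 = False, y7 = True is a satisfying assignment.

SATISFIABLE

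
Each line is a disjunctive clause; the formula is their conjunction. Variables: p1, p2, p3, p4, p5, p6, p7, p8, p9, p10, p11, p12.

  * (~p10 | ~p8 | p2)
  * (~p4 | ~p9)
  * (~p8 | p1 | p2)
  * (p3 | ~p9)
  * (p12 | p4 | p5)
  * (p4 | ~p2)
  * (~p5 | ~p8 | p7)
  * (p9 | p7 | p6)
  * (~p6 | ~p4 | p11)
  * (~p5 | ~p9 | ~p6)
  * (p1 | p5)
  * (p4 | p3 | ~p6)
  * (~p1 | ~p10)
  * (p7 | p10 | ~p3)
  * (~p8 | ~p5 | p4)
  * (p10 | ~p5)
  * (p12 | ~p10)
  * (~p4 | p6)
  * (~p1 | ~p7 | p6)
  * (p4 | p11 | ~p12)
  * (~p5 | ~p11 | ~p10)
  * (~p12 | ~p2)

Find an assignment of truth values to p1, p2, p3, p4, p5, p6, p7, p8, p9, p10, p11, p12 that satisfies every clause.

Pure literal: p8 appears only negated; assign p8 = False.
Try p1 = True.
  then p10 is forced to False.
  then p5 is forced to False.
Set p2 = False and propagate.
Set p3 = False and propagate.
  then p9 is forced to False.
For the remaining variables, p4 = True, p6 = True, p7 = True, p11 = True, p12 = True works.
Every clause has at least one true literal under this assignment.

p1=T, p2=F, p3=F, p4=T, p5=F, p6=T, p7=T, p8=F, p9=F, p10=F, p11=T, p12=T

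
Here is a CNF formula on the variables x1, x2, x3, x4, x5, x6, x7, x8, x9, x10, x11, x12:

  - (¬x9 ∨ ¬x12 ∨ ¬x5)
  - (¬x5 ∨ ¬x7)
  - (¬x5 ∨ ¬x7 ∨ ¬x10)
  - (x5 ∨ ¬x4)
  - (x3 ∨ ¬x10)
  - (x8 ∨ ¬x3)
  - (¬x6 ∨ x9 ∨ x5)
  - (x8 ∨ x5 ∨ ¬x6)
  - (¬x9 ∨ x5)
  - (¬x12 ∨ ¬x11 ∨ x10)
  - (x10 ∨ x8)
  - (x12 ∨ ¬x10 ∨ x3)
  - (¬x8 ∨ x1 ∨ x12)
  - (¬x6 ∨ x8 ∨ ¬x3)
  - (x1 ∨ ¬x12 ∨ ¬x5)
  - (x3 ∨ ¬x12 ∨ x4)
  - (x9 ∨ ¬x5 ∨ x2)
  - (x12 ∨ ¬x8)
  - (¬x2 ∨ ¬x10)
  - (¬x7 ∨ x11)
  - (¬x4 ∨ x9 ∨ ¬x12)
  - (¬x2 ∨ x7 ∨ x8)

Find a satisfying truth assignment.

x1 = T, x2 = F, x3 = T, x4 = F, x5 = F, x6 = F, x7 = F, x8 = T, x9 = F, x10 = F, x11 = F, x12 = T

Check each clause:
  1. (¬x5 ∨ ¬x9 ∨ ¬x12) — ¬x5 is true.
  2. (¬x5 ∨ ¬x7) — ¬x7 is true.
  3. (¬x7 ∨ ¬x10 ∨ ¬x5) — ¬x7 is true.
  4. (x5 ∨ ¬x4) — ¬x4 is true.
  5. (¬x10 ∨ x3) — x3 is true.
  6. (¬x3 ∨ x8) — x8 is true.
  7. (¬x6 ∨ x5 ∨ x9) — ¬x6 is true.
  8. (¬x6 ∨ x5 ∨ x8) — x8 is true.
  9. (¬x9 ∨ x5) — ¬x9 is true.
  10. (¬x12 ∨ x10 ∨ ¬x11) — ¬x11 is true.
  11. (x8 ∨ x10) — x8 is true.
  12. (x3 ∨ x12 ∨ ¬x10) — x3 is true.
  13. (x12 ∨ ¬x8 ∨ x1) — x1 is true.
  14. (¬x3 ∨ x8 ∨ ¬x6) — x8 is true.
  15. (¬x5 ∨ ¬x12 ∨ x1) — x1 is true.
  16. (x3 ∨ ¬x12 ∨ x4) — x3 is true.
  17. (x9 ∨ ¬x5 ∨ x2) — ¬x5 is true.
  18. (x12 ∨ ¬x8) — x12 is true.
  19. (¬x2 ∨ ¬x10) — ¬x10 is true.
  20. (¬x7 ∨ x11) — ¬x7 is true.
  21. (¬x12 ∨ ¬x4 ∨ x9) — ¬x4 is true.
  22. (¬x2 ∨ x8 ∨ x7) — x8 is true.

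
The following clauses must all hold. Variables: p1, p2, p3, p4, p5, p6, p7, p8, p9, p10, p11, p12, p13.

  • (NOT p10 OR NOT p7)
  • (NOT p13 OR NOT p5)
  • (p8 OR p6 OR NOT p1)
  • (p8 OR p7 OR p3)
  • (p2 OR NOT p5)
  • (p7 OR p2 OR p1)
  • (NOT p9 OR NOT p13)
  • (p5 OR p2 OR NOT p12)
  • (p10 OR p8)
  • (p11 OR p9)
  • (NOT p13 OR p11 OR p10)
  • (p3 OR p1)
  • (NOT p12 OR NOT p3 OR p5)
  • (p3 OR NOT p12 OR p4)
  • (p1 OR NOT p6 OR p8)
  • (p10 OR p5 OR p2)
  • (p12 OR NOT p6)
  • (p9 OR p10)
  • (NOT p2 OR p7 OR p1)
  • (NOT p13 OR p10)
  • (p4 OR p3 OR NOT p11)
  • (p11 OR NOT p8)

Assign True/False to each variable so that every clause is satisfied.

Pure literal: p4 appears only positively; assign p4 = True.
Pure literal: p13 appears only negated; assign p13 = False.
Try p1 = True.
Set p2 = True and propagate.
Branch on p3: take p3 = False.
The remaining clauses are satisfied by p5 = False, p6 = True, p7 = False, p8 = True, p9 = True, p10 = True, p11 = True, p12 = True.
Check each clause:
  1. (NOT p7 OR NOT p10) — NOT p7 is true.
  2. (NOT p5 OR NOT p13) — NOT p5 is true.
  3. (NOT p1 OR p8 OR p6) — p8 is true.
  4. (p7 OR p8 OR p3) — p8 is true.
  5. (p2 OR NOT p5) — p2 is true.
  6. (p7 OR p2 OR p1) — p1 is true.
  7. (NOT p13 OR NOT p9) — NOT p13 is true.
  8. (p2 OR p5 OR NOT p12) — p2 is true.
  9. (p10 OR p8) — p8 is true.
  10. (p11 OR p9) — p9 is true.
  11. (p11 OR p10 OR NOT p13) — p11 is true.
  12. (p1 OR p3) — p1 is true.
  13. (NOT p3 OR p5 OR NOT p12) — NOT p3 is true.
  14. (NOT p12 OR p4 OR p3) — p4 is true.
  15. (NOT p6 OR p1 OR p8) — p8 is true.
  16. (p2 OR p5 OR p10) — p2 is true.
  17. (p12 OR NOT p6) — p12 is true.
  18. (p10 OR p9) — p9 is true.
  19. (NOT p2 OR p1 OR p7) — p1 is true.
  20. (NOT p13 OR p10) — p10 is true.
  21. (NOT p11 OR p3 OR p4) — p4 is true.
  22. (p11 OR NOT p8) — p11 is true.

p1 = T, p2 = T, p3 = F, p4 = T, p5 = F, p6 = T, p7 = F, p8 = T, p9 = T, p10 = T, p11 = T, p12 = T, p13 = F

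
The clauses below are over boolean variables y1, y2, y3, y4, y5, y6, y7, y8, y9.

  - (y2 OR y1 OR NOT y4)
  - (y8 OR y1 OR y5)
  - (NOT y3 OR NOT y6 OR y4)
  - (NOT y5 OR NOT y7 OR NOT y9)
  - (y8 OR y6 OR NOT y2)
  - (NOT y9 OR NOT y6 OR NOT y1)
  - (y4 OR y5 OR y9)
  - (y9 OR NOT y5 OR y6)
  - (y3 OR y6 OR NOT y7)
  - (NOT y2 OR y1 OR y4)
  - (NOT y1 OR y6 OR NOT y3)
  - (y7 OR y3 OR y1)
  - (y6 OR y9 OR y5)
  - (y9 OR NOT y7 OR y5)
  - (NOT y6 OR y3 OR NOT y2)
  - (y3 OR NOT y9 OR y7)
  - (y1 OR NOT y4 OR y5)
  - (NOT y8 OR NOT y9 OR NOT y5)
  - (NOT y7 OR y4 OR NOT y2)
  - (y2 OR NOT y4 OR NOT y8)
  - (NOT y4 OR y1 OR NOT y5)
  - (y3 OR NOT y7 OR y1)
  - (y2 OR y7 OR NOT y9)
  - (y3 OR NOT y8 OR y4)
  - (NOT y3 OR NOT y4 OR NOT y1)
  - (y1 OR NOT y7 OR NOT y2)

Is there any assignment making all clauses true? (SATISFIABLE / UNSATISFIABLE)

Branch on y1: take y1 = True.
Try y2 = False.
Try y3 = False.
The remaining clauses are satisfied by y4 = True, y5 = True, y6 = True, y7 = False, y8 = False, y9 = False.
So y1=T, y2=F, y3=F, y4=T, y5=T, y6=T, y7=F, y8=F, y9=F is a satisfying assignment.

SATISFIABLE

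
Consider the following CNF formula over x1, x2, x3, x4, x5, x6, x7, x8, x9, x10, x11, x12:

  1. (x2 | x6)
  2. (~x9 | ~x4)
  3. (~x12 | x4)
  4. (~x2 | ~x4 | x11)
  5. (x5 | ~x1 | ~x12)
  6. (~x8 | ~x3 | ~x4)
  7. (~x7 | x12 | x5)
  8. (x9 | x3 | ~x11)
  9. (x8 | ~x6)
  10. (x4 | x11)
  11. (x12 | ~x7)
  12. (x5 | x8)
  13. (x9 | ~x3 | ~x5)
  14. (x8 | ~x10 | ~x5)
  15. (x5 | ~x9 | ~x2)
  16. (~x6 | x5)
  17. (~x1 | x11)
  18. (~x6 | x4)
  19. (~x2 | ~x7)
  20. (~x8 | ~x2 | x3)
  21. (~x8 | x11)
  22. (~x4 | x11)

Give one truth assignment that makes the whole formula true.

x7 occurs only negated in the remaining clauses — set x7 = False.
Branch on x1: take x1 = True.
  then x11 is forced to True.
Set x2 = True and propagate.
Try x3 = True.
For the remaining variables, x4 = False, x5 = True, x6 = False, x8 = True, x9 = True, x10 = True, x12 = False works.
Every clause has at least one true literal under this assignment.
Check each clause:
  1. (x2 | x6) — x2 is true.
  2. (~x9 | ~x4) — ~x4 is true.
  3. (x4 | ~x12) — ~x12 is true.
  4. (~x4 | ~x2 | x11) — x11 is true.
  5. (~x12 | x5 | ~x1) — ~x12 is true.
  6. (~x3 | ~x4 | ~x8) — ~x4 is true.
  7. (~x7 | x12 | x5) — ~x7 is true.
  8. (x9 | ~x11 | x3) — x9 is true.
  9. (~x6 | x8) — x8 is true.
  10. (x4 | x11) — x11 is true.
  11. (~x7 | x12) — ~x7 is true.
  12. (x5 | x8) — x8 is true.
  13. (~x5 | x9 | ~x3) — x9 is true.
  14. (~x10 | ~x5 | x8) — x8 is true.
  15. (x5 | ~x2 | ~x9) — x5 is true.
  16. (~x6 | x5) — ~x6 is true.
  17. (~x1 | x11) — x11 is true.
  18. (x4 | ~x6) — ~x6 is true.
  19. (~x7 | ~x2) — ~x7 is true.
  20. (~x8 | x3 | ~x2) — x3 is true.
  21. (~x8 | x11) — x11 is true.
  22. (x11 | ~x4) — x11 is true.

x1 = T, x2 = T, x3 = T, x4 = F, x5 = T, x6 = F, x7 = F, x8 = T, x9 = T, x10 = T, x11 = T, x12 = F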